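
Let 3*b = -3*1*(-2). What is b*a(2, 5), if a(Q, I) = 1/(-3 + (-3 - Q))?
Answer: -¼ ≈ -0.25000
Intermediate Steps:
a(Q, I) = 1/(-6 - Q)
b = 2 (b = (-3*1*(-2))/3 = (-3*(-2))/3 = (⅓)*6 = 2)
b*a(2, 5) = 2*(-1/(6 + 2)) = 2*(-1/8) = 2*(-1*⅛) = 2*(-⅛) = -¼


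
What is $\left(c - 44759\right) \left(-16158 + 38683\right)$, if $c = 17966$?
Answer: $-603512325$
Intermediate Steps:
$\left(c - 44759\right) \left(-16158 + 38683\right) = \left(17966 - 44759\right) \left(-16158 + 38683\right) = \left(-26793\right) 22525 = -603512325$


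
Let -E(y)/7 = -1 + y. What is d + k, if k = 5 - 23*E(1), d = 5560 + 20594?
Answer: 26159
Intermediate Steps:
E(y) = 7 - 7*y (E(y) = -7*(-1 + y) = 7 - 7*y)
d = 26154
k = 5 (k = 5 - 23*(7 - 7*1) = 5 - 23*(7 - 7) = 5 - 23*0 = 5 + 0 = 5)
d + k = 26154 + 5 = 26159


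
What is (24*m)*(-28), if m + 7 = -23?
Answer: 20160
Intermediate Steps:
m = -30 (m = -7 - 23 = -30)
(24*m)*(-28) = (24*(-30))*(-28) = -720*(-28) = 20160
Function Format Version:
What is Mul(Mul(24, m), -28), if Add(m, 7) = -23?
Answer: 20160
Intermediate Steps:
m = -30 (m = Add(-7, -23) = -30)
Mul(Mul(24, m), -28) = Mul(Mul(24, -30), -28) = Mul(-720, -28) = 20160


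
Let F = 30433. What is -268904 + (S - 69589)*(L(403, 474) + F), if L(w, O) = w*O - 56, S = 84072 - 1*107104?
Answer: -20506465683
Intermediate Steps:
S = -23032 (S = 84072 - 107104 = -23032)
L(w, O) = -56 + O*w (L(w, O) = O*w - 56 = -56 + O*w)
-268904 + (S - 69589)*(L(403, 474) + F) = -268904 + (-23032 - 69589)*((-56 + 474*403) + 30433) = -268904 - 92621*((-56 + 191022) + 30433) = -268904 - 92621*(190966 + 30433) = -268904 - 92621*221399 = -268904 - 20506196779 = -20506465683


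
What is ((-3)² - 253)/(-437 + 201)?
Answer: 61/59 ≈ 1.0339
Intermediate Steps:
((-3)² - 253)/(-437 + 201) = (9 - 253)/(-236) = -244*(-1/236) = 61/59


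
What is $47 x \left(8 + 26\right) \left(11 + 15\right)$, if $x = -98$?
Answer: $-4071704$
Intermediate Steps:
$47 x \left(8 + 26\right) \left(11 + 15\right) = 47 \left(-98\right) \left(8 + 26\right) \left(11 + 15\right) = - 4606 \cdot 34 \cdot 26 = \left(-4606\right) 884 = -4071704$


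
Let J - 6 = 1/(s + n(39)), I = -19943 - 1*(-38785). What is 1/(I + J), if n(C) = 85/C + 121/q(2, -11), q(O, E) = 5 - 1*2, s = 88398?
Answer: 3449180/65010144679 ≈ 5.3056e-5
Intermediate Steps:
q(O, E) = 3 (q(O, E) = 5 - 2 = 3)
n(C) = 121/3 + 85/C (n(C) = 85/C + 121/3 = 121/3 + 85/C)
I = 18842 (I = -19943 + 38785 = 18842)
J = 20695119/3449180 (J = 6 + 1/(88398 + (121/3 + 85/39)) = 6 + 1/(88398 + 1658/39) = 6 + 1/(3449180/39) = 6 + 39/3449180 = 20695119/3449180 ≈ 6.0000)
1/(I + J) = 1/(18842 + 20695119/3449180) = 1/(65010144679/3449180) = 3449180/65010144679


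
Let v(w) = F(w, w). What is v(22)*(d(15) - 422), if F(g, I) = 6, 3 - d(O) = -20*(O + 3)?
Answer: -354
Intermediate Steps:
d(O) = 63 + 20*O (d(O) = 3 - (-20)*(O + 3) = 3 - (-20)*(3 + O) = 3 - (-60 - 20*O) = 3 + (60 + 20*O) = 63 + 20*O)
v(w) = 6
v(22)*(d(15) - 422) = 6*((63 + 20*15) - 422) = 6*((63 + 300) - 422) = 6*(363 - 422) = 6*(-59) = -354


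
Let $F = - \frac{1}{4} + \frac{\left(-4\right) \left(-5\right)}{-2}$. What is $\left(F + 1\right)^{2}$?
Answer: $\frac{1369}{16} \approx 85.563$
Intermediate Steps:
$F = - \frac{41}{4}$ ($F = \left(-1\right) \frac{1}{4} + 20 \left(- \frac{1}{2}\right) = - \frac{1}{4} - 10 = - \frac{41}{4} \approx -10.25$)
$\left(F + 1\right)^{2} = \left(- \frac{41}{4} + 1\right)^{2} = \left(- \frac{37}{4}\right)^{2} = \frac{1369}{16}$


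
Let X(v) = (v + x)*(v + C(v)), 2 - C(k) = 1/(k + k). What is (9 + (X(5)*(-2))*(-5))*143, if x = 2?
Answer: 70356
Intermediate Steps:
C(k) = 2 - 1/(2*k) (C(k) = 2 - 1/(k + k) = 2 - 1/(2*k))
X(v) = (2 + v)*(2 + v - 1/(2*v)) (X(v) = (v + 2)*(v + (2 - 1/(2*v))) = (2 + v)*(2 + v - 1/(2*v)))
(9 + (X(5)*(-2))*(-5))*143 = (9 + ((7/2 + 5**2 - 1/5 + 4*5)*(-2))*(-5))*143 = (9 + ((7/2 + 25 - 1*1/5 + 20)*(-2))*(-5))*143 = (9 + ((7/2 + 25 - 1/5 + 20)*(-2))*(-5))*143 = (9 + ((483/10)*(-2))*(-5))*143 = (9 - 483/5*(-5))*143 = (9 + 483)*143 = 492*143 = 70356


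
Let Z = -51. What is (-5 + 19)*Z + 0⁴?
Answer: -714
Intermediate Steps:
(-5 + 19)*Z + 0⁴ = (-5 + 19)*(-51) + 0⁴ = 14*(-51) + 0 = -714 + 0 = -714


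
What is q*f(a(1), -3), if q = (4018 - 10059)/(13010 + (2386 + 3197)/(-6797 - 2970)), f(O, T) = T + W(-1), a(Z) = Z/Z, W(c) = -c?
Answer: 118004894/127063087 ≈ 0.92871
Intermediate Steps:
a(Z) = 1
f(O, T) = 1 + T (f(O, T) = T - 1*(-1) = T + 1 = 1 + T)
q = -59002447/127063087 (q = -6041/(13010 + 5583/(-9767)) = -6041/(13010 + 5583*(-1/9767)) = -6041/(13010 - 5583/9767) = -6041/127063087/9767 = -6041*9767/127063087 = -59002447/127063087 ≈ -0.46436)
q*f(a(1), -3) = -59002447*(1 - 3)/127063087 = -59002447/127063087*(-2) = 118004894/127063087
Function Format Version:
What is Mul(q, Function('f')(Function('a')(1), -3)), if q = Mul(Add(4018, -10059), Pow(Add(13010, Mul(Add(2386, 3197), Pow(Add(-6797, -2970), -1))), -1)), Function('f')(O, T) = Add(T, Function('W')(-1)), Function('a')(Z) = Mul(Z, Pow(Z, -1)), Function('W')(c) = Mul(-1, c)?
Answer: Rational(118004894, 127063087) ≈ 0.92871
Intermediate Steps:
Function('a')(Z) = 1
Function('f')(O, T) = Add(1, T) (Function('f')(O, T) = Add(T, Mul(-1, -1)) = Add(T, 1) = Add(1, T))
q = Rational(-59002447, 127063087) (q = Mul(-6041, Pow(Add(13010, Mul(5583, Pow(-9767, -1))), -1)) = Mul(-6041, Pow(Add(13010, Mul(5583, Rational(-1, 9767))), -1)) = Mul(-6041, Pow(Add(13010, Rational(-5583, 9767)), -1)) = Mul(-6041, Pow(Rational(127063087, 9767), -1)) = Mul(-6041, Rational(9767, 127063087)) = Rational(-59002447, 127063087) ≈ -0.46436)
Mul(q, Function('f')(Function('a')(1), -3)) = Mul(Rational(-59002447, 127063087), Add(1, -3)) = Mul(Rational(-59002447, 127063087), -2) = Rational(118004894, 127063087)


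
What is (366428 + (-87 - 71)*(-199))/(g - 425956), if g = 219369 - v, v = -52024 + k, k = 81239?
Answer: -198935/117901 ≈ -1.6873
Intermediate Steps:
v = 29215 (v = -52024 + 81239 = 29215)
g = 190154 (g = 219369 - 1*29215 = 219369 - 29215 = 190154)
(366428 + (-87 - 71)*(-199))/(g - 425956) = (366428 + (-87 - 71)*(-199))/(190154 - 425956) = (366428 - 158*(-199))/(-235802) = (366428 + 31442)*(-1/235802) = 397870*(-1/235802) = -198935/117901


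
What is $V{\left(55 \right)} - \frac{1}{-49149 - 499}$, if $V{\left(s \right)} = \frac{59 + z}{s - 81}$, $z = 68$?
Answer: $- \frac{3152635}{645424} \approx -4.8846$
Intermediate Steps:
$V{\left(s \right)} = \frac{127}{-81 + s}$ ($V{\left(s \right)} = \frac{59 + 68}{s - 81} = \frac{127}{-81 + s}$)
$V{\left(55 \right)} - \frac{1}{-49149 - 499} = \frac{127}{-81 + 55} - \frac{1}{-49149 - 499} = \frac{127}{-26} - \frac{1}{-49648} = 127 \left(- \frac{1}{26}\right) - - \frac{1}{49648} = - \frac{127}{26} + \frac{1}{49648} = - \frac{3152635}{645424}$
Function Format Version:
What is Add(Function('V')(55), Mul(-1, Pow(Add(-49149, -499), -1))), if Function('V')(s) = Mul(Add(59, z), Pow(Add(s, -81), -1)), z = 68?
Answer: Rational(-3152635, 645424) ≈ -4.8846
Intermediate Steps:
Function('V')(s) = Mul(127, Pow(Add(-81, s), -1)) (Function('V')(s) = Mul(Add(59, 68), Pow(Add(s, -81), -1)) = Mul(127, Pow(Add(-81, s), -1)))
Add(Function('V')(55), Mul(-1, Pow(Add(-49149, -499), -1))) = Add(Mul(127, Pow(Add(-81, 55), -1)), Mul(-1, Pow(Add(-49149, -499), -1))) = Add(Mul(127, Pow(-26, -1)), Mul(-1, Pow(-49648, -1))) = Add(Mul(127, Rational(-1, 26)), Mul(-1, Rational(-1, 49648))) = Add(Rational(-127, 26), Rational(1, 49648)) = Rational(-3152635, 645424)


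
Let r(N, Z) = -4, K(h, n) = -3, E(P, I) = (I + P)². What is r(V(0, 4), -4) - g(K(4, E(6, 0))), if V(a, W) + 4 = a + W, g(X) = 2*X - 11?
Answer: 13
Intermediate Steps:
g(X) = -11 + 2*X
V(a, W) = -4 + W + a (V(a, W) = -4 + (a + W) = -4 + (W + a) = -4 + W + a)
r(V(0, 4), -4) - g(K(4, E(6, 0))) = -4 - (-11 + 2*(-3)) = -4 - (-11 - 6) = -4 - 1*(-17) = -4 + 17 = 13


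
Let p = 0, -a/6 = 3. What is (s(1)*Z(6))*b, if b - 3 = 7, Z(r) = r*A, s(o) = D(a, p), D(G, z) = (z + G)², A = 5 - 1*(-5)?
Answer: 194400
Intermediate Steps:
a = -18 (a = -6*3 = -18)
A = 10 (A = 5 + 5 = 10)
D(G, z) = (G + z)²
s(o) = 324 (s(o) = (-18 + 0)² = (-18)² = 324)
Z(r) = 10*r (Z(r) = r*10 = 10*r)
b = 10 (b = 3 + 7 = 10)
(s(1)*Z(6))*b = (324*(10*6))*10 = (324*60)*10 = 19440*10 = 194400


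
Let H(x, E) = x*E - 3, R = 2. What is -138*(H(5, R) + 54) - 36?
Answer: -8454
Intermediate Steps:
H(x, E) = -3 + E*x (H(x, E) = E*x - 3 = -3 + E*x)
-138*(H(5, R) + 54) - 36 = -138*((-3 + 2*5) + 54) - 36 = -138*((-3 + 10) + 54) - 36 = -138*(7 + 54) - 36 = -138*61 - 36 = -8418 - 36 = -8454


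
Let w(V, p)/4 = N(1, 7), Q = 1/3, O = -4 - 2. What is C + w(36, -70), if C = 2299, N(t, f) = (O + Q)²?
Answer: 21847/9 ≈ 2427.4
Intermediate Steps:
O = -6
Q = ⅓ ≈ 0.33333
N(t, f) = 289/9 (N(t, f) = (-6 + ⅓)² = (-17/3)² = 289/9)
w(V, p) = 1156/9 (w(V, p) = 4*(289/9) = 1156/9)
C + w(36, -70) = 2299 + 1156/9 = 21847/9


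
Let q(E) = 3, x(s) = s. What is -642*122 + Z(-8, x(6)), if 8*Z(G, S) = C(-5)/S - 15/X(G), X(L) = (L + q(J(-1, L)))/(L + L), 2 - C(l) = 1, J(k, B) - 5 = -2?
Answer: -3759839/48 ≈ -78330.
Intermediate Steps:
J(k, B) = 3 (J(k, B) = 5 - 2 = 3)
C(l) = 1 (C(l) = 2 - 1*1 = 2 - 1 = 1)
X(L) = (3 + L)/(2*L) (X(L) = (L + 3)/(L + L) = (3 + L)/((2*L)) = (3 + L)*(1/(2*L)) = (3 + L)/(2*L))
Z(G, S) = 1/(8*S) - 15*G/(4*(3 + G)) (Z(G, S) = (1/S - 15*2*G/(3 + G))/8 = (1/S - 30*G/(3 + G))/8 = 1/(8*S) - 15*G/(4*(3 + G)))
-642*122 + Z(-8, x(6)) = -642*122 + (⅛)*(3 - 8 - 30*(-8)*6)/(6*(3 - 8)) = -78324 + (⅛)*(⅙)*(3 - 8 + 1440)/(-5) = -78324 + (⅛)*(⅙)*(-⅕)*1435 = -78324 - 287/48 = -3759839/48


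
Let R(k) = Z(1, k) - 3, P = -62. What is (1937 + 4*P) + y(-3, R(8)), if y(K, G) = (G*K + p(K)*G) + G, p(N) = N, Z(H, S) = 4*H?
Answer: 1684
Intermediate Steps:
R(k) = 1 (R(k) = 4*1 - 3 = 4 - 3 = 1)
y(K, G) = G + 2*G*K (y(K, G) = (G*K + K*G) + G = (G*K + G*K) + G = 2*G*K + G = G + 2*G*K)
(1937 + 4*P) + y(-3, R(8)) = (1937 + 4*(-62)) + 1*(1 + 2*(-3)) = (1937 - 248) + 1*(1 - 6) = 1689 + 1*(-5) = 1689 - 5 = 1684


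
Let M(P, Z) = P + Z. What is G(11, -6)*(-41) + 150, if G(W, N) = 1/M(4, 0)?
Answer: 559/4 ≈ 139.75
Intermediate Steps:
G(W, N) = ¼ (G(W, N) = 1/(4 + 0) = 1/4 = ¼)
G(11, -6)*(-41) + 150 = (¼)*(-41) + 150 = -41/4 + 150 = 559/4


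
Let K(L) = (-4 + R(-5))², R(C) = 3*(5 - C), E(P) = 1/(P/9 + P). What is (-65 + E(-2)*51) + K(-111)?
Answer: 11761/20 ≈ 588.05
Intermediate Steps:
E(P) = 9/(10*P) (E(P) = 1/(P*(⅑) + P) = 1/(P/9 + P) = 1/(10*P/9) = 9/(10*P))
R(C) = 15 - 3*C
K(L) = 676 (K(L) = (-4 + (15 - 3*(-5)))² = (-4 + (15 + 15))² = (-4 + 30)² = 26² = 676)
(-65 + E(-2)*51) + K(-111) = (-65 + ((9/10)/(-2))*51) + 676 = (-65 + ((9/10)*(-½))*51) + 676 = (-65 - 9/20*51) + 676 = (-65 - 459/20) + 676 = -1759/20 + 676 = 11761/20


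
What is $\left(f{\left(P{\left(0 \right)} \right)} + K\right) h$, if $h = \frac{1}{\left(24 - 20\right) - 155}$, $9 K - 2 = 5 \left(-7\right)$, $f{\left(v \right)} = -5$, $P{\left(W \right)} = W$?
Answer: $\frac{26}{453} \approx 0.057395$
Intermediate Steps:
$K = - \frac{11}{3}$ ($K = \frac{2}{9} + \frac{5 \left(-7\right)}{9} = \frac{2}{9} + \frac{1}{9} \left(-35\right) = \frac{2}{9} - \frac{35}{9} = - \frac{11}{3} \approx -3.6667$)
$h = - \frac{1}{151}$ ($h = \frac{1}{4 - 155} = \frac{1}{-151} = - \frac{1}{151} \approx -0.0066225$)
$\left(f{\left(P{\left(0 \right)} \right)} + K\right) h = \left(-5 - \frac{11}{3}\right) \left(- \frac{1}{151}\right) = \left(- \frac{26}{3}\right) \left(- \frac{1}{151}\right) = \frac{26}{453}$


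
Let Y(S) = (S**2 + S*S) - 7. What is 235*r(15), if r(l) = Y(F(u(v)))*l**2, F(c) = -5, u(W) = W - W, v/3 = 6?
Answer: 2273625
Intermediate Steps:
v = 18 (v = 3*6 = 18)
u(W) = 0
Y(S) = -7 + 2*S**2 (Y(S) = (S**2 + S**2) - 7 = 2*S**2 - 7 = -7 + 2*S**2)
r(l) = 43*l**2 (r(l) = (-7 + 2*(-5)**2)*l**2 = (-7 + 2*25)*l**2 = (-7 + 50)*l**2 = 43*l**2)
235*r(15) = 235*(43*15**2) = 235*(43*225) = 235*9675 = 2273625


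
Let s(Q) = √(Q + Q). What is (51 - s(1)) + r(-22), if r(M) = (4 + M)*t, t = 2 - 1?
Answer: 33 - √2 ≈ 31.586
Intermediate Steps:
t = 1
s(Q) = √2*√Q (s(Q) = √(2*Q) = √2*√Q)
r(M) = 4 + M (r(M) = (4 + M)*1 = 4 + M)
(51 - s(1)) + r(-22) = (51 - √2*√1) + (4 - 22) = (51 - √2) - 18 = 33 - √2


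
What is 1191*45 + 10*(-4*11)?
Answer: 53155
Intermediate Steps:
1191*45 + 10*(-4*11) = 53595 + 10*(-44) = 53595 - 440 = 53155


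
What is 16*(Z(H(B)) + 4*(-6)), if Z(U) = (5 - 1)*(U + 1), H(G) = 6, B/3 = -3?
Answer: 64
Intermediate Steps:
B = -9 (B = 3*(-3) = -9)
Z(U) = 4 + 4*U (Z(U) = 4*(1 + U) = 4 + 4*U)
16*(Z(H(B)) + 4*(-6)) = 16*((4 + 4*6) + 4*(-6)) = 16*((4 + 24) - 24) = 16*(28 - 24) = 16*4 = 64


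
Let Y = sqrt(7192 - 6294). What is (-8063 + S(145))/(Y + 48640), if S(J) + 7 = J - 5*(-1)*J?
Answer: -19456000/131436039 + 400*sqrt(898)/131436039 ≈ -0.14794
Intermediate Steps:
Y = sqrt(898) ≈ 29.967
S(J) = -7 + 6*J (S(J) = -7 + (J - 5*(-1)*J) = -7 + (J - (-5)*J) = -7 + (J + 5*J) = -7 + 6*J)
(-8063 + S(145))/(Y + 48640) = (-8063 + (-7 + 6*145))/(sqrt(898) + 48640) = (-8063 + (-7 + 870))/(48640 + sqrt(898)) = (-8063 + 863)/(48640 + sqrt(898)) = -7200/(48640 + sqrt(898))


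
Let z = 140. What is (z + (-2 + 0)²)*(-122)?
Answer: -17568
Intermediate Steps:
(z + (-2 + 0)²)*(-122) = (140 + (-2 + 0)²)*(-122) = (140 + (-2)²)*(-122) = (140 + 4)*(-122) = 144*(-122) = -17568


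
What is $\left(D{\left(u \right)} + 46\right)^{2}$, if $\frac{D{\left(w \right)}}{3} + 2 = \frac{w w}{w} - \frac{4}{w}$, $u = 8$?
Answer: $\frac{15625}{4} \approx 3906.3$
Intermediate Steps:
$D{\left(w \right)} = -6 - \frac{12}{w} + 3 w$ ($D{\left(w \right)} = -6 + 3 \left(\frac{w w}{w} - \frac{4}{w}\right) = -6 + 3 \left(\frac{w^{2}}{w} - \frac{4}{w}\right) = -6 + 3 \left(w - \frac{4}{w}\right) = -6 + \left(- \frac{12}{w} + 3 w\right) = -6 - \frac{12}{w} + 3 w$)
$\left(D{\left(u \right)} + 46\right)^{2} = \left(\left(-6 - \frac{12}{8} + 3 \cdot 8\right) + 46\right)^{2} = \left(\left(-6 - \frac{3}{2} + 24\right) + 46\right)^{2} = \left(\frac{33}{2} + 46\right)^{2} = \left(\frac{125}{2}\right)^{2} = \frac{15625}{4}$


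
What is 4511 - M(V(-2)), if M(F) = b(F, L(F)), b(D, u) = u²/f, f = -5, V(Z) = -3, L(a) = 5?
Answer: 4516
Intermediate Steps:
b(D, u) = -u²/5 (b(D, u) = u²/(-5) = u²*(-⅕) = -u²/5)
M(F) = -5 (M(F) = -⅕*5² = -⅕*25 = -5)
4511 - M(V(-2)) = 4511 - 1*(-5) = 4511 + 5 = 4516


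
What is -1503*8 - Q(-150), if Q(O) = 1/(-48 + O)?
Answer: -2380751/198 ≈ -12024.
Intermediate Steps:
-1503*8 - Q(-150) = -1503*8 - 1/(-48 - 150) = -12024 - 1/(-198) = -12024 - 1*(-1/198) = -12024 + 1/198 = -2380751/198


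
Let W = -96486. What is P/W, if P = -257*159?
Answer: 13621/32162 ≈ 0.42351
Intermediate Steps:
P = -40863
P/W = -40863/(-96486) = -40863*(-1/96486) = 13621/32162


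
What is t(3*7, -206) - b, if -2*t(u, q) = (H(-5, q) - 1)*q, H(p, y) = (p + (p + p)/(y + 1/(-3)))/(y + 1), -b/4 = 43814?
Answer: 4445271126/25379 ≈ 1.7516e+5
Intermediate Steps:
b = -175256 (b = -4*43814 = -175256)
H(p, y) = (p + 2*p/(-⅓ + y))/(1 + y) (H(p, y) = (p + (2*p)/(y + 1*(-⅓)))/(1 + y) = (p + (2*p)/(y - ⅓))/(1 + y) = (p + (2*p)/(-⅓ + y))/(1 + y) = (p + 2*p/(-⅓ + y))/(1 + y))
t(u, q) = -q*(-1 - 5*(5 + 3*q)/(-1 + 2*q + 3*q²))/2 (t(u, q) = -(-5*(5 + 3*q)/(-1 + 2*q + 3*q²) - 1)*q/2 = -(-1 - 5*(5 + 3*q)/(-1 + 2*q + 3*q²))*q/2 = -q*(-1 - 5*(5 + 3*q)/(-1 + 2*q + 3*q²))/2)
t(3*7, -206) - b = (½)*(-206)*(24 + 3*(-206)² + 17*(-206))/(-1 + 2*(-206) + 3*(-206)²) - 1*(-175256) = (½)*(-206)*(24 + 3*42436 - 3502)/(-1 - 412 + 3*42436) + 175256 = (½)*(-206)*(24 + 127308 - 3502)/(-1 - 412 + 127308) + 175256 = (½)*(-206)*123830/126895 + 175256 = (½)*(-206)*(1/126895)*123830 + 175256 = -2550898/25379 + 175256 = 4445271126/25379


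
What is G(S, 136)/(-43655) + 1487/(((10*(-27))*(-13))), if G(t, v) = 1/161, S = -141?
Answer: 418052363/986795082 ≈ 0.42365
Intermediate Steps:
G(t, v) = 1/161
G(S, 136)/(-43655) + 1487/(((10*(-27))*(-13))) = (1/161)/(-43655) + 1487/(((10*(-27))*(-13))) = (1/161)*(-1/43655) + 1487/((-270*(-13))) = -1/7028455 + 1487/3510 = 418052363/986795082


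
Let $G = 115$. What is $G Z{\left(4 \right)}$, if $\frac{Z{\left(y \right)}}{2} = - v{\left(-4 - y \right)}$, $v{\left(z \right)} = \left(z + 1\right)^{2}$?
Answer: $-11270$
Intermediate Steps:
$v{\left(z \right)} = \left(1 + z\right)^{2}$
$Z{\left(y \right)} = - 2 \left(-3 - y\right)^{2}$ ($Z{\left(y \right)} = 2 \left(- \left(1 - \left(4 + y\right)\right)^{2}\right) = 2 \left(- \left(-3 - y\right)^{2}\right) = - 2 \left(-3 - y\right)^{2}$)
$G Z{\left(4 \right)} = 115 \left(- 2 \left(3 + 4\right)^{2}\right) = 115 \left(- 2 \cdot 7^{2}\right) = 115 \left(\left(-2\right) 49\right) = 115 \left(-98\right) = -11270$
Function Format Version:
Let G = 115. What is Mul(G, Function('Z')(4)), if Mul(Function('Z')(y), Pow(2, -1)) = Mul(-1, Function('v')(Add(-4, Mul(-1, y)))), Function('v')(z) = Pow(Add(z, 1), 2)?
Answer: -11270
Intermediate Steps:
Function('v')(z) = Pow(Add(1, z), 2)
Function('Z')(y) = Mul(-2, Pow(Add(-3, Mul(-1, y)), 2)) (Function('Z')(y) = Mul(2, Mul(-1, Pow(Add(1, Add(-4, Mul(-1, y))), 2))) = Mul(2, Mul(-1, Pow(Add(-3, Mul(-1, y)), 2))) = Mul(-2, Pow(Add(-3, Mul(-1, y)), 2)))
Mul(G, Function('Z')(4)) = Mul(115, Mul(-2, Pow(Add(3, 4), 2))) = Mul(115, Mul(-2, Pow(7, 2))) = Mul(115, Mul(-2, 49)) = Mul(115, -98) = -11270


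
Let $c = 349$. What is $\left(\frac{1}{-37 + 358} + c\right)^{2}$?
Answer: $\frac{12550720900}{103041} \approx 1.218 \cdot 10^{5}$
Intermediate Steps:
$\left(\frac{1}{-37 + 358} + c\right)^{2} = \left(\frac{1}{-37 + 358} + 349\right)^{2} = \left(\frac{1}{321} + 349\right)^{2} = \left(\frac{112030}{321}\right)^{2} = \frac{12550720900}{103041}$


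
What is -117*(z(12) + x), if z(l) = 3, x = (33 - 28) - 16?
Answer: 936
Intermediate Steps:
x = -11 (x = 5 - 16 = -11)
-117*(z(12) + x) = -117*(3 - 11) = -117*(-8) = 936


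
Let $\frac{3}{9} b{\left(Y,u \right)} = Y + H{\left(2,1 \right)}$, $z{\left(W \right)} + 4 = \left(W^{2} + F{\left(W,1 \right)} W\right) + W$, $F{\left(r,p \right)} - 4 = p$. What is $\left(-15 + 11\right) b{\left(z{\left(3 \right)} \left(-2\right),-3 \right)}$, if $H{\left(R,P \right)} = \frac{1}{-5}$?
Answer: $\frac{2772}{5} \approx 554.4$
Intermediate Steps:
$F{\left(r,p \right)} = 4 + p$
$H{\left(R,P \right)} = - \frac{1}{5}$
$z{\left(W \right)} = -4 + W^{2} + 6 W$ ($z{\left(W \right)} = -4 + \left(\left(W^{2} + \left(4 + 1\right) W\right) + W\right) = -4 + \left(\left(W^{2} + 5 W\right) + W\right) = -4 + \left(W^{2} + 6 W\right) = -4 + W^{2} + 6 W$)
$b{\left(Y,u \right)} = - \frac{3}{5} + 3 Y$ ($b{\left(Y,u \right)} = 3 \left(Y - \frac{1}{5}\right) = 3 \left(- \frac{1}{5} + Y\right) = - \frac{3}{5} + 3 Y$)
$\left(-15 + 11\right) b{\left(z{\left(3 \right)} \left(-2\right),-3 \right)} = \left(-15 + 11\right) \left(- \frac{3}{5} + 3 \left(-4 + 3^{2} + 6 \cdot 3\right) \left(-2\right)\right) = - 4 \left(- \frac{3}{5} + 3 \left(-4 + 9 + 18\right) \left(-2\right)\right) = - 4 \left(- \frac{3}{5} + 3 \cdot 23 \left(-2\right)\right) = - 4 \left(- \frac{3}{5} + 3 \left(-46\right)\right) = - 4 \left(- \frac{3}{5} - 138\right) = \left(-4\right) \left(- \frac{693}{5}\right) = \frac{2772}{5}$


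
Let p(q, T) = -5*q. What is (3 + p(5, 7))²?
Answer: 484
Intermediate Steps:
(3 + p(5, 7))² = (3 - 5*5)² = (3 - 25)² = (-22)² = 484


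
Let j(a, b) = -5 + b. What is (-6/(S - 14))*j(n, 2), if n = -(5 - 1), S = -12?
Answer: -9/13 ≈ -0.69231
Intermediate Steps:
n = -4 (n = -1*4 = -4)
(-6/(S - 14))*j(n, 2) = (-6/(-12 - 14))*(-5 + 2) = (-6/(-26))*(-3) = -1/26*(-6)*(-3) = (3/13)*(-3) = -9/13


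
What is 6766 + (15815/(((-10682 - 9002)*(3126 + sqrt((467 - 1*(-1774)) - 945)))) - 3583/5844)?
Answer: 68355828234703/10103757832 ≈ 6765.4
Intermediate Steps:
6766 + (15815/(((-10682 - 9002)*(3126 + sqrt((467 - 1*(-1774)) - 945)))) - 3583/5844) = 6766 + (15815/((-19684*(3126 + sqrt((467 + 1774) - 945)))) - 3583*1/5844) = 6766 + (15815/((-19684*(3126 + sqrt(2241 - 945)))) - 3583/5844) = 6766 + (15815/((-19684*(3126 + sqrt(1296)))) - 3583/5844) = 6766 + (15815/((-19684*(3126 + 36))) - 3583/5844) = 6766 + (15815/((-19684*3162)) - 3583/5844) = 6766 + (15815/(-62240808) - 3583/5844) = 6766 + (15815*(-1/62240808) - 3583/5844) = 6766 + (-15815/62240808 - 3583/5844) = 6766 - 6197256609/10103757832 = 68355828234703/10103757832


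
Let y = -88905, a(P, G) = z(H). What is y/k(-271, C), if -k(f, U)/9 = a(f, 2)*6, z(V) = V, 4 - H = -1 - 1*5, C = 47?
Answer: 5927/36 ≈ 164.64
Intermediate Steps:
H = 10 (H = 4 - (-1 - 1*5) = 4 - (-1 - 5) = 4 - 1*(-6) = 4 + 6 = 10)
a(P, G) = 10
k(f, U) = -540 (k(f, U) = -90*6 = -9*60 = -540)
y/k(-271, C) = -88905/(-540) = -88905*(-1/540) = 5927/36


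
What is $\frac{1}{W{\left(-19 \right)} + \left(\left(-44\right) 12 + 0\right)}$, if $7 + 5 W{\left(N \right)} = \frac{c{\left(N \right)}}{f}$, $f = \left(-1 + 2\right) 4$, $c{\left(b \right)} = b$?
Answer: $- \frac{20}{10607} \approx -0.0018855$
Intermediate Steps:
$f = 4$ ($f = 1 \cdot 4 = 4$)
$W{\left(N \right)} = - \frac{7}{5} + \frac{N}{20}$ ($W{\left(N \right)} = - \frac{7}{5} + \frac{N \frac{1}{4}}{5} = - \frac{7}{5} + \frac{\frac{1}{4} N}{5} = - \frac{7}{5} + \frac{N}{20}$)
$\frac{1}{W{\left(-19 \right)} + \left(\left(-44\right) 12 + 0\right)} = \frac{1}{\left(- \frac{7}{5} + \frac{1}{20} \left(-19\right)\right) + \left(\left(-44\right) 12 + 0\right)} = \frac{1}{\left(- \frac{7}{5} - \frac{19}{20}\right) + \left(-528 + 0\right)} = \frac{1}{- \frac{47}{20} - 528} = \frac{1}{- \frac{10607}{20}} = - \frac{20}{10607}$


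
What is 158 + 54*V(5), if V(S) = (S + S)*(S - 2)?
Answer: 1778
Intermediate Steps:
V(S) = 2*S*(-2 + S) (V(S) = (2*S)*(-2 + S) = 2*S*(-2 + S))
158 + 54*V(5) = 158 + 54*(2*5*(-2 + 5)) = 158 + 54*(2*5*3) = 158 + 54*30 = 158 + 1620 = 1778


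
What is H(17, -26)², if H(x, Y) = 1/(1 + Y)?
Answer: 1/625 ≈ 0.0016000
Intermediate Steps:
H(17, -26)² = (1/(1 - 26))² = (1/(-25))² = (-1/25)² = 1/625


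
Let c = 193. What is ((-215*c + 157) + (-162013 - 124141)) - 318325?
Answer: -645817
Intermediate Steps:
((-215*c + 157) + (-162013 - 124141)) - 318325 = ((-215*193 + 157) + (-162013 - 124141)) - 318325 = ((-41495 + 157) - 286154) - 318325 = (-41338 - 286154) - 318325 = -327492 - 318325 = -645817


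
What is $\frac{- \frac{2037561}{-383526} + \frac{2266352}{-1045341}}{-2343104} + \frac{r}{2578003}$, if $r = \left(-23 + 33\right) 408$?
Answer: $\frac{38681284181607752027}{24462035083021272916608} \approx 0.0015813$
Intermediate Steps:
$r = 4080$ ($r = 10 \cdot 408 = 4080$)
$\frac{- \frac{2037561}{-383526} + \frac{2266352}{-1045341}}{-2343104} + \frac{r}{2578003} = \frac{- \frac{2037561}{-383526} + \frac{2266352}{-1045341}}{-2343104} + \frac{4080}{2578003} = \left(\left(-2037561\right) \left(- \frac{1}{383526}\right) + 2266352 \left(- \frac{1}{1045341}\right)\right) \left(- \frac{1}{2343104}\right) + 4080 \cdot \frac{1}{2578003} = \left(\frac{679187}{127842} - \frac{206032}{95031}\right) \left(- \frac{1}{2343104}\right) + \frac{4080}{2578003} = \frac{12734758951}{4049651034} \left(- \frac{1}{2343104}\right) + \frac{4080}{2578003} = - \frac{12734758951}{9488753536369536} + \frac{4080}{2578003} = \frac{38681284181607752027}{24462035083021272916608}$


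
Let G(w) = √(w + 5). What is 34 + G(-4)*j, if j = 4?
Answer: 38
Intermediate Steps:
G(w) = √(5 + w)
34 + G(-4)*j = 34 + √(5 - 4)*4 = 34 + √1*4 = 34 + 1*4 = 34 + 4 = 38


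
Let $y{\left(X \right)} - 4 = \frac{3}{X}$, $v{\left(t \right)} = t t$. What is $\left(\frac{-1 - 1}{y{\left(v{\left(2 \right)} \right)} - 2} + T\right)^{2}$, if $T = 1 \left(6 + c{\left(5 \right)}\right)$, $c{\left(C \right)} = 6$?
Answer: $\frac{15376}{121} \approx 127.07$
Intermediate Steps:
$v{\left(t \right)} = t^{2}$
$y{\left(X \right)} = 4 + \frac{3}{X}$
$T = 12$ ($T = 1 \left(6 + 6\right) = 1 \cdot 12 = 12$)
$\left(\frac{-1 - 1}{y{\left(v{\left(2 \right)} \right)} - 2} + T\right)^{2} = \left(\frac{-1 - 1}{\left(4 + \frac{3}{2^{2}}\right) - 2} + 12\right)^{2} = \left(- \frac{2}{\left(4 + \frac{3}{4}\right) - 2} + 12\right)^{2} = \left(- \frac{2}{\frac{19}{4} - 2} + 12\right)^{2} = \left(- \frac{2}{\frac{11}{4}} + 12\right)^{2} = \left(\left(-2\right) \frac{4}{11} + 12\right)^{2} = \left(- \frac{8}{11} + 12\right)^{2} = \left(\frac{124}{11}\right)^{2} = \frac{15376}{121}$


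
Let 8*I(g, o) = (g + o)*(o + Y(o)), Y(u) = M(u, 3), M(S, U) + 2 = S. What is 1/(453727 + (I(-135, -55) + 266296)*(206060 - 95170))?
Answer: 1/29824984567 ≈ 3.3529e-11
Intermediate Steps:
M(S, U) = -2 + S
Y(u) = -2 + u
I(g, o) = (-2 + 2*o)*(g + o)/8 (I(g, o) = ((g + o)*(o + (-2 + o)))/8 = ((g + o)*(-2 + 2*o))/8 = ((-2 + 2*o)*(g + o))/8 = (-2 + 2*o)*(g + o)/8)
1/(453727 + (I(-135, -55) + 266296)*(206060 - 95170)) = 1/(453727 + ((-¼*(-135) - ¼*(-55) + (¼)*(-55)² + (¼)*(-135)*(-55)) + 266296)*(206060 - 95170)) = 1/(453727 + ((135/4 + 55/4 + (¼)*3025 + 7425/4) + 266296)*110890) = 1/(453727 + ((135/4 + 55/4 + 3025/4 + 7425/4) + 266296)*110890) = 1/(453727 + (2660 + 266296)*110890) = 1/(453727 + 268956*110890) = 1/(453727 + 29824530840) = 1/29824984567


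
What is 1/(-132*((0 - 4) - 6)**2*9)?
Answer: -1/118800 ≈ -8.4175e-6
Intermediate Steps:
1/(-132*((0 - 4) - 6)**2*9) = 1/(-132*(-4 - 6)**2*9) = 1/(-132*(-10)**2*9) = 1/(-132*100*9) = 1/(-13200*9) = 1/(-118800) = -1/118800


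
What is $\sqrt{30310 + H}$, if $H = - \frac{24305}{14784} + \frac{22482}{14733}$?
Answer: $\frac{\sqrt{277386638466491169}}{3025176} \approx 174.1$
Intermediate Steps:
$H = - \frac{2856853}{24201408}$ ($H = \left(-24305\right) \frac{1}{14784} + 22482 \cdot \frac{1}{14733} = - \frac{24305}{14784} + \frac{2498}{1637} = - \frac{2856853}{24201408} \approx -0.11804$)
$\sqrt{30310 + H} = \sqrt{30310 - \frac{2856853}{24201408}} = \sqrt{\frac{733541819627}{24201408}} = \frac{\sqrt{277386638466491169}}{3025176}$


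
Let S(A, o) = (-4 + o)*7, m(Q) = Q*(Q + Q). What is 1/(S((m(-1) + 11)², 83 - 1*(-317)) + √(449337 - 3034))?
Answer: 252/657971 - √446303/7237681 ≈ 0.00029069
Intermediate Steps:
m(Q) = 2*Q² (m(Q) = Q*(2*Q) = 2*Q²)
S(A, o) = -28 + 7*o
1/(S((m(-1) + 11)², 83 - 1*(-317)) + √(449337 - 3034)) = 1/((-28 + 7*(83 - 1*(-317))) + √(449337 - 3034)) = 1/((-28 + 7*(83 + 317)) + √446303) = 1/((-28 + 7*400) + √446303) = 1/((-28 + 2800) + √446303) = 1/(2772 + √446303)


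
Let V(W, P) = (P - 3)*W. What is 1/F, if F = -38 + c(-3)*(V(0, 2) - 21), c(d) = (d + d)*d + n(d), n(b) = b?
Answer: -1/353 ≈ -0.0028329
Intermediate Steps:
V(W, P) = W*(-3 + P) (V(W, P) = (-3 + P)*W = W*(-3 + P))
c(d) = d + 2*d² (c(d) = (d + d)*d + d = (2*d)*d + d = 2*d² + d = d + 2*d²)
F = -353 (F = -38 + (-3*(1 + 2*(-3)))*(0*(-3 + 2) - 21) = -38 + (-3*(1 - 6))*(0*(-1) - 21) = -38 + (-3*(-5))*(0 - 21) = -38 + 15*(-21) = -38 - 315 = -353)
1/F = 1/(-353) = -1/353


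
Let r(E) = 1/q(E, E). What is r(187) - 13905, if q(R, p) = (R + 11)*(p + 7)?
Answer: -534118859/38412 ≈ -13905.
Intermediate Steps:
q(R, p) = (7 + p)*(11 + R) (q(R, p) = (11 + R)*(7 + p) = (7 + p)*(11 + R))
r(E) = 1/(77 + E² + 18*E) (r(E) = 1/(77 + 7*E + 11*E + E*E) = 1/(77 + 7*E + 11*E + E²) = 1/(77 + E² + 18*E))
r(187) - 13905 = 1/(77 + 187² + 18*187) - 13905 = 1/(77 + 34969 + 3366) - 13905 = 1/38412 - 13905 = -534118859/38412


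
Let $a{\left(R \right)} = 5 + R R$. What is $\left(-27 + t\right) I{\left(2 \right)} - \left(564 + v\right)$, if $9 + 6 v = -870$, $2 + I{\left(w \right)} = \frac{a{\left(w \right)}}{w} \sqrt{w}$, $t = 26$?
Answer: $- \frac{831}{2} - \frac{9 \sqrt{2}}{2} \approx -421.86$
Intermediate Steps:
$a{\left(R \right)} = 5 + R^{2}$
$I{\left(w \right)} = -2 + \frac{5 + w^{2}}{\sqrt{w}}$ ($I{\left(w \right)} = -2 + \frac{5 + w^{2}}{w} \sqrt{w} = -2 + \frac{5 + w^{2}}{\sqrt{w}}$)
$v = - \frac{293}{2}$ ($v = - \frac{3}{2} + \frac{1}{6} \left(-870\right) = - \frac{3}{2} - 145 = - \frac{293}{2} \approx -146.5$)
$\left(-27 + t\right) I{\left(2 \right)} - \left(564 + v\right) = \left(-27 + 26\right) \left(-2 + 2^{\frac{3}{2}} + \frac{5}{\sqrt{2}}\right) - \left(564 - \frac{293}{2}\right) = - (-2 + 2 \sqrt{2} + 5 \frac{\sqrt{2}}{2}) - \frac{835}{2} = - (-2 + 2 \sqrt{2} + \frac{5 \sqrt{2}}{2}) - \frac{835}{2} = - (-2 + \frac{9 \sqrt{2}}{2}) - \frac{835}{2} = \left(2 - \frac{9 \sqrt{2}}{2}\right) - \frac{835}{2} = - \frac{831}{2} - \frac{9 \sqrt{2}}{2}$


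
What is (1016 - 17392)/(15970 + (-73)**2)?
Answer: -16376/21299 ≈ -0.76886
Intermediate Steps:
(1016 - 17392)/(15970 + (-73)**2) = -16376/(15970 + 5329) = -16376/21299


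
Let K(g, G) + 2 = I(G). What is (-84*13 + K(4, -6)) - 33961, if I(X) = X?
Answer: -35061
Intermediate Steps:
K(g, G) = -2 + G
(-84*13 + K(4, -6)) - 33961 = (-84*13 + (-2 - 6)) - 33961 = (-1092 - 8) - 33961 = -1100 - 33961 = -35061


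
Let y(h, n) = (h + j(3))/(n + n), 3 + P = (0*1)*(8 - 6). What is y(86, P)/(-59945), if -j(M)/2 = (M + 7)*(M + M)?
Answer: -17/179835 ≈ -9.4531e-5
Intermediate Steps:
j(M) = -4*M*(7 + M) (j(M) = -2*(M + 7)*(M + M) = -2*(7 + M)*2*M = -4*M*(7 + M))
P = -3 (P = -3 + (0*1)*(8 - 6) = -3 + 0*2 = -3 + 0 = -3)
y(h, n) = (-120 + h)/(2*n) (y(h, n) = (h - 4*3*(7 + 3))/(n + n) = (h - 4*3*10)/((2*n)) = (h - 120)*(1/(2*n)) = (-120 + h)*(1/(2*n)) = (-120 + h)/(2*n))
y(86, P)/(-59945) = ((1/2)*(-120 + 86)/(-3))/(-59945) = ((1/2)*(-1/3)*(-34))*(-1/59945) = (17/3)*(-1/59945) = -17/179835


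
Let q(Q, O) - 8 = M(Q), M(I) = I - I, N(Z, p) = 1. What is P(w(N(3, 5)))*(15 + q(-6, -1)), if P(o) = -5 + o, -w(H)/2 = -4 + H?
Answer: 23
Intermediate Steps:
w(H) = 8 - 2*H (w(H) = -2*(-4 + H) = 8 - 2*H)
M(I) = 0
q(Q, O) = 8 (q(Q, O) = 8 + 0 = 8)
P(w(N(3, 5)))*(15 + q(-6, -1)) = (-5 + (8 - 2*1))*(15 + 8) = (-5 + (8 - 2))*23 = (-5 + 6)*23 = 1*23 = 23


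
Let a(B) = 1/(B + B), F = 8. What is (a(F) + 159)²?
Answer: 6477025/256 ≈ 25301.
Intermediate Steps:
a(B) = 1/(2*B)
(a(F) + 159)² = ((½)/8 + 159)² = ((½)*(⅛) + 159)² = (1/16 + 159)² = (2545/16)² = 6477025/256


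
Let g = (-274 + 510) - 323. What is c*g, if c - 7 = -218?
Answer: 18357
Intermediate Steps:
c = -211 (c = 7 - 218 = -211)
g = -87 (g = 236 - 323 = -87)
c*g = -211*(-87) = 18357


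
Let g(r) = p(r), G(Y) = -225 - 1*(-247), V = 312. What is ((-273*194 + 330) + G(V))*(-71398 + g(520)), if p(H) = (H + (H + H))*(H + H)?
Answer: -81598215220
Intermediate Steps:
G(Y) = 22 (G(Y) = -225 + 247 = 22)
p(H) = 6*H² (p(H) = (H + 2*H)*(2*H) = (3*H)*(2*H) = 6*H²)
g(r) = 6*r²
((-273*194 + 330) + G(V))*(-71398 + g(520)) = ((-273*194 + 330) + 22)*(-71398 + 6*520²) = ((-52962 + 330) + 22)*(-71398 + 6*270400) = (-52632 + 22)*(-71398 + 1622400) = -52610*1551002 = -81598215220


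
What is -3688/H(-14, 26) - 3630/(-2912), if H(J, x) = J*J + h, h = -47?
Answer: -5099293/216944 ≈ -23.505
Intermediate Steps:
H(J, x) = -47 + J**2 (H(J, x) = J*J - 47 = J**2 - 47 = -47 + J**2)
-3688/H(-14, 26) - 3630/(-2912) = -3688/(-47 + (-14)**2) - 3630/(-2912) = -3688/(-47 + 196) - 3630*(-1/2912) = -3688/149 + 1815/1456 = -5099293/216944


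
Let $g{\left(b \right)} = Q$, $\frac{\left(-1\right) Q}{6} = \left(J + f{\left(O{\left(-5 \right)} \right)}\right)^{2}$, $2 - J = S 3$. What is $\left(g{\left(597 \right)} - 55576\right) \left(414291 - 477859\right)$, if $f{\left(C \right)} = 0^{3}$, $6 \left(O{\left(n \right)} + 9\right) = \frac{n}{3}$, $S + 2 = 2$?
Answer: $3534380800$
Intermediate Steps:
$S = 0$ ($S = -2 + 2 = 0$)
$O{\left(n \right)} = -9 + \frac{n}{18}$ ($O{\left(n \right)} = -9 + \frac{n \frac{1}{3}}{6} = -9 + \frac{\frac{1}{3} n}{6} = -9 + \frac{n}{18}$)
$f{\left(C \right)} = 0$
$J = 2$ ($J = 2 - 0 \cdot 3 = 2 - 0 = 2 + 0 = 2$)
$Q = -24$ ($Q = - 6 \left(2 + 0\right)^{2} = - 6 \cdot 2^{2} = \left(-6\right) 4 = -24$)
$g{\left(b \right)} = -24$
$\left(g{\left(597 \right)} - 55576\right) \left(414291 - 477859\right) = \left(-24 - 55576\right) \left(414291 - 477859\right) = \left(-55600\right) \left(-63568\right) = 3534380800$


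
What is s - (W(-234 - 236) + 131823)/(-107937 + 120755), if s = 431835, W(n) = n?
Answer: 5535129677/12818 ≈ 4.3183e+5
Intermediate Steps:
s - (W(-234 - 236) + 131823)/(-107937 + 120755) = 431835 - ((-234 - 236) + 131823)/(-107937 + 120755) = 431835 - (-470 + 131823)/12818 = 431835 - 131353/12818 = 5535129677/12818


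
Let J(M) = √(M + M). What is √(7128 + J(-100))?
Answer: √(7128 + 10*I*√2) ≈ 84.427 + 0.0838*I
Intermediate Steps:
J(M) = √2*√M (J(M) = √(2*M) = √2*√M)
√(7128 + J(-100)) = √(7128 + √2*√(-100)) = √(7128 + √2*(10*I)) = √(7128 + 10*I*√2)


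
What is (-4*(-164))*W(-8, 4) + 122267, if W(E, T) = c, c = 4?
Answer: 124891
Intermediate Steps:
W(E, T) = 4
(-4*(-164))*W(-8, 4) + 122267 = -4*(-164)*4 + 122267 = 656*4 + 122267 = 2624 + 122267 = 124891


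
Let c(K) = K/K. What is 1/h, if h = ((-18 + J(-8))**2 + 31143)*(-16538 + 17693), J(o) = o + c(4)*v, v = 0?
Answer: 1/36750945 ≈ 2.7210e-8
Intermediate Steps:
c(K) = 1
J(o) = o (J(o) = o + 1*0 = o + 0 = o)
h = 36750945 (h = ((-18 - 8)**2 + 31143)*(-16538 + 17693) = ((-26)**2 + 31143)*1155 = (676 + 31143)*1155 = 31819*1155 = 36750945)
1/h = 1/36750945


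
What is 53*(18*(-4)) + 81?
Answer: -3735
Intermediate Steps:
53*(18*(-4)) + 81 = 53*(-72) + 81 = -3816 + 81 = -3735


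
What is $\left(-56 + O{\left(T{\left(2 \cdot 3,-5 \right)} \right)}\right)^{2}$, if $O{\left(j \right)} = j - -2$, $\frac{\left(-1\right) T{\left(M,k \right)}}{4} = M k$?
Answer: $4356$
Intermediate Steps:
$T{\left(M,k \right)} = - 4 M k$
$O{\left(j \right)} = 2 + j$ ($O{\left(j \right)} = j + 2 = 2 + j$)
$\left(-56 + O{\left(T{\left(2 \cdot 3,-5 \right)} \right)}\right)^{2} = \left(-56 - \left(-2 + 4 \cdot 2 \cdot 3 \left(-5\right)\right)\right)^{2} = \left(-56 - \left(-2 + 24 \left(-5\right)\right)\right)^{2} = \left(-56 + \left(2 + 120\right)\right)^{2} = \left(-56 + 122\right)^{2} = 66^{2} = 4356$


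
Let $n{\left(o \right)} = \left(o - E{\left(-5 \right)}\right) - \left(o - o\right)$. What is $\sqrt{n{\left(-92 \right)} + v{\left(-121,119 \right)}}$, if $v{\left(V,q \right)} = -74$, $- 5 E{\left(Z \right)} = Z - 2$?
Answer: $\frac{3 i \sqrt{465}}{5} \approx 12.938 i$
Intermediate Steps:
$E{\left(Z \right)} = \frac{2}{5} - \frac{Z}{5}$ ($E{\left(Z \right)} = - \frac{Z - 2}{5} = - \frac{-2 + Z}{5} = \frac{2}{5} - \frac{Z}{5}$)
$n{\left(o \right)} = - \frac{7}{5} + o$ ($n{\left(o \right)} = \left(o - \left(\frac{2}{5} - -1\right)\right) - \left(o - o\right) = \left(o - \left(\frac{2}{5} + 1\right)\right) - 0 = \left(o - \frac{7}{5}\right) + 0 = \left(- \frac{7}{5} + o\right) + 0 = - \frac{7}{5} + o$)
$\sqrt{n{\left(-92 \right)} + v{\left(-121,119 \right)}} = \sqrt{\left(- \frac{7}{5} - 92\right) - 74} = \sqrt{- \frac{467}{5} - 74} = \sqrt{- \frac{837}{5}} = \frac{3 i \sqrt{465}}{5}$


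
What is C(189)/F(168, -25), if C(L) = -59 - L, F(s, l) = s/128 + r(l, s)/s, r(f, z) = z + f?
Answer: -83328/727 ≈ -114.62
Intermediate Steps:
r(f, z) = f + z
F(s, l) = s/128 + (l + s)/s
C(189)/F(168, -25) = (-59 - 1*189)/(1 + (1/128)*168 - 25/168) = (-59 - 189)/(1 + 21/16 - 25*1/168) = -248/(1 + 21/16 - 25/168) = -248/727/336 = -248*336/727 = -83328/727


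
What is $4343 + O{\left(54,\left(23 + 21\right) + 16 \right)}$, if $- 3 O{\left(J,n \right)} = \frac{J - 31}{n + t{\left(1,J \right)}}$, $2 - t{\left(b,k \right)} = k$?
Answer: $\frac{104209}{24} \approx 4342.0$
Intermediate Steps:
$t{\left(b,k \right)} = 2 - k$
$O{\left(J,n \right)} = - \frac{-31 + J}{3 \left(2 + n - J\right)}$ ($O{\left(J,n \right)} = - \frac{\left(J - 31\right) \frac{1}{n - \left(-2 + J\right)}}{3} = - \frac{\left(-31 + J\right) \frac{1}{2 + n - J}}{3} = - \frac{\frac{1}{2 + n - J} \left(-31 + J\right)}{3} = - \frac{-31 + J}{3 \left(2 + n - J\right)}$)
$4343 + O{\left(54,\left(23 + 21\right) + 16 \right)} = 4343 + \frac{31 - 54}{3 \left(2 + \left(\left(23 + 21\right) + 16\right) - 54\right)} = 4343 + \frac{31 - 54}{3 \left(2 + \left(44 + 16\right) - 54\right)} = 4343 + \frac{1}{3} \frac{1}{2 + 60 - 54} \left(-23\right) = 4343 + \frac{1}{3} \cdot \frac{1}{8} \left(-23\right) = 4343 - \frac{23}{24} = \frac{104209}{24}$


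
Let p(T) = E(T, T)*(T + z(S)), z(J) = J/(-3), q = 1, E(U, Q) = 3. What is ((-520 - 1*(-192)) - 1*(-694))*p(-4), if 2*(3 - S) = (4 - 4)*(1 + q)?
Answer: -5490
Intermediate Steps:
S = 3 (S = 3 - (4 - 4)*(1 + 1)/2 = 3 - 0*2 = 3 - ½*0 = 3 + 0 = 3)
z(J) = -J/3 (z(J) = J*(-⅓) = -J/3)
p(T) = -3 + 3*T (p(T) = 3*(T - ⅓*3) = 3*(T - 1) = 3*(-1 + T) = -3 + 3*T)
((-520 - 1*(-192)) - 1*(-694))*p(-4) = ((-520 - 1*(-192)) - 1*(-694))*(-3 + 3*(-4)) = ((-520 + 192) + 694)*(-3 - 12) = (-328 + 694)*(-15) = 366*(-15) = -5490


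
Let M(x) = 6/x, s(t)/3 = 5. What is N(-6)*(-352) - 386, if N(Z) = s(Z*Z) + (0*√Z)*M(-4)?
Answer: -5666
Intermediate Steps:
s(t) = 15 (s(t) = 3*5 = 15)
N(Z) = 15 (N(Z) = 15 + (0*√Z)*(6/(-4)) = 15 + 0*(6*(-¼)) = 15 + 0*(-3/2) = 15 + 0 = 15)
N(-6)*(-352) - 386 = 15*(-352) - 386 = -5280 - 386 = -5666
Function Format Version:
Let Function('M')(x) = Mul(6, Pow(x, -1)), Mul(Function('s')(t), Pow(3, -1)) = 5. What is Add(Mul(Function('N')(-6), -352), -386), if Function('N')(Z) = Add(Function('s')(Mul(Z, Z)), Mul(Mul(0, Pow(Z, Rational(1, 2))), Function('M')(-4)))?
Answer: -5666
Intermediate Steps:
Function('s')(t) = 15 (Function('s')(t) = Mul(3, 5) = 15)
Function('N')(Z) = 15 (Function('N')(Z) = Add(15, Mul(Mul(0, Pow(Z, Rational(1, 2))), Mul(6, Pow(-4, -1)))) = Add(15, Mul(0, Mul(6, Rational(-1, 4)))) = Add(15, Mul(0, Rational(-3, 2))) = Add(15, 0) = 15)
Add(Mul(Function('N')(-6), -352), -386) = Add(Mul(15, -352), -386) = Add(-5280, -386) = -5666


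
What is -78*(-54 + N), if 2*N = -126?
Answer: 9126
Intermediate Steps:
N = -63 (N = (1/2)*(-126) = -63)
-78*(-54 + N) = -78*(-54 - 63) = -78*(-117) = 9126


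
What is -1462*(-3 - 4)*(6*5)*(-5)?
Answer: -1535100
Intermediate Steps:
-1462*(-3 - 4)*(6*5)*(-5) = -(-10234)*30*(-5) = -(-10234)*(-150) = -1462*1050 = -1535100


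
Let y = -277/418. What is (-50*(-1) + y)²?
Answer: 425308129/174724 ≈ 2434.2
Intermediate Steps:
y = -277/418 (y = -277*1/418 = -277/418 ≈ -0.66268)
(-50*(-1) + y)² = (-50*(-1) - 277/418)² = (50 - 277/418)² = (20623/418)² = 425308129/174724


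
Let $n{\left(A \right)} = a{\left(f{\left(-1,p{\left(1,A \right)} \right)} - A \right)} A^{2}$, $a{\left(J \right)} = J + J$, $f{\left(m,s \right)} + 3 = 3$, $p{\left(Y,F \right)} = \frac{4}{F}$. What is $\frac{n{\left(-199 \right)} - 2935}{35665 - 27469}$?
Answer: $\frac{15758263}{8196} \approx 1922.7$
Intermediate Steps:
$f{\left(m,s \right)} = 0$ ($f{\left(m,s \right)} = -3 + 3 = 0$)
$a{\left(J \right)} = 2 J$
$n{\left(A \right)} = - 2 A^{3}$ ($n{\left(A \right)} = 2 \left(0 - A\right) A^{2} = 2 \left(- A\right) A^{2} = - 2 A A^{2} = - 2 A^{3}$)
$\frac{n{\left(-199 \right)} - 2935}{35665 - 27469} = \frac{- 2 \left(-199\right)^{3} - 2935}{35665 - 27469} = \frac{\left(-2\right) \left(-7880599\right) - 2935}{8196} = \left(15761198 - 2935\right) \frac{1}{8196} = 15758263 \cdot \frac{1}{8196} = \frac{15758263}{8196}$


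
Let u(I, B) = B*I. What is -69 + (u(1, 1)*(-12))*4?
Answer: -117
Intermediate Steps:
-69 + (u(1, 1)*(-12))*4 = -69 + ((1*1)*(-12))*4 = -69 + (1*(-12))*4 = -69 - 12*4 = -69 - 48 = -117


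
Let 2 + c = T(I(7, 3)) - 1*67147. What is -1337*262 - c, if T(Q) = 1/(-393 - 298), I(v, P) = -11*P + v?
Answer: -195653194/691 ≈ -2.8315e+5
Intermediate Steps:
I(v, P) = v - 11*P
T(Q) = -1/691 (T(Q) = 1/(-691) = -1/691)
c = -46399960/691 (c = -2 + (-1/691 - 1*67147) = -2 + (-1/691 - 67147) = -2 - 46398578/691 = -46399960/691 ≈ -67149.)
-1337*262 - c = -1337*262 - 1*(-46399960/691) = -1*350294 + 46399960/691 = -350294 + 46399960/691 = -195653194/691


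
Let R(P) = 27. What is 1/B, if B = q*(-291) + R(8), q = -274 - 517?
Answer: 1/230208 ≈ 4.3439e-6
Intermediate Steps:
q = -791
B = 230208 (B = -791*(-291) + 27 = 230181 + 27 = 230208)
1/B = 1/230208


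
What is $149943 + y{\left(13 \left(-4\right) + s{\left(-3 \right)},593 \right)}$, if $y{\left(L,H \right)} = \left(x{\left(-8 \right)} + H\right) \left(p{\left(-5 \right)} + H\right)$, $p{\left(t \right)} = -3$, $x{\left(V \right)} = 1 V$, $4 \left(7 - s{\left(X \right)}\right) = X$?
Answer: $495093$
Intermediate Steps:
$s{\left(X \right)} = 7 - \frac{X}{4}$
$x{\left(V \right)} = V$
$y{\left(L,H \right)} = \left(-8 + H\right) \left(-3 + H\right)$
$149943 + y{\left(13 \left(-4\right) + s{\left(-3 \right)},593 \right)} = 149943 + \left(24 + 593^{2} - 6523\right) = 149943 + \left(24 + 351649 - 6523\right) = 149943 + 345150 = 495093$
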